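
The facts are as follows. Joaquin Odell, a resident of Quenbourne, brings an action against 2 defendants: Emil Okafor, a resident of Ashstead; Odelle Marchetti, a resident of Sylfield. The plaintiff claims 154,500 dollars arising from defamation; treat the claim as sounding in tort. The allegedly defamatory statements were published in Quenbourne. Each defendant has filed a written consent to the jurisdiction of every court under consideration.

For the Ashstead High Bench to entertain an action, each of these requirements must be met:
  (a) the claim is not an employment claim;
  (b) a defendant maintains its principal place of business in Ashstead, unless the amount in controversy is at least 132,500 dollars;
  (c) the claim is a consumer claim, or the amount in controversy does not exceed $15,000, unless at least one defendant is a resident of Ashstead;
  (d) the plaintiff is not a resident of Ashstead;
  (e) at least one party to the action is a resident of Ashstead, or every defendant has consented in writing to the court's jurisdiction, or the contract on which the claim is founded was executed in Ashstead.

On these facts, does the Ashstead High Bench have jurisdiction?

The Ashstead High Bench:
  (a) The claim is a tort claim, not an employment claim. Satisfied.
  (b) No defendant is a corporation. However, the amount in controversy is USD 154,500, which meets the $132,500 floor, so the 'unless' proviso supplies this condition. Satisfied.
  (c) The claim is a tort claim, not a consumer claim; the amount in controversy is USD 154,500, above the 15,000 dollars ceiling — none of the alternatives is met. But Emil Okafor resides in Ashstead, and the 'unless' clause therefore excuses the requirement. Satisfied.
  (d) The plaintiff resides in Quenbourne, which is not Ashstead. Condition met.
  (e) Emil Okafor resides in Ashstead, so this disjunct is met. Satisfied.
  → Jurisdiction lies.

Yes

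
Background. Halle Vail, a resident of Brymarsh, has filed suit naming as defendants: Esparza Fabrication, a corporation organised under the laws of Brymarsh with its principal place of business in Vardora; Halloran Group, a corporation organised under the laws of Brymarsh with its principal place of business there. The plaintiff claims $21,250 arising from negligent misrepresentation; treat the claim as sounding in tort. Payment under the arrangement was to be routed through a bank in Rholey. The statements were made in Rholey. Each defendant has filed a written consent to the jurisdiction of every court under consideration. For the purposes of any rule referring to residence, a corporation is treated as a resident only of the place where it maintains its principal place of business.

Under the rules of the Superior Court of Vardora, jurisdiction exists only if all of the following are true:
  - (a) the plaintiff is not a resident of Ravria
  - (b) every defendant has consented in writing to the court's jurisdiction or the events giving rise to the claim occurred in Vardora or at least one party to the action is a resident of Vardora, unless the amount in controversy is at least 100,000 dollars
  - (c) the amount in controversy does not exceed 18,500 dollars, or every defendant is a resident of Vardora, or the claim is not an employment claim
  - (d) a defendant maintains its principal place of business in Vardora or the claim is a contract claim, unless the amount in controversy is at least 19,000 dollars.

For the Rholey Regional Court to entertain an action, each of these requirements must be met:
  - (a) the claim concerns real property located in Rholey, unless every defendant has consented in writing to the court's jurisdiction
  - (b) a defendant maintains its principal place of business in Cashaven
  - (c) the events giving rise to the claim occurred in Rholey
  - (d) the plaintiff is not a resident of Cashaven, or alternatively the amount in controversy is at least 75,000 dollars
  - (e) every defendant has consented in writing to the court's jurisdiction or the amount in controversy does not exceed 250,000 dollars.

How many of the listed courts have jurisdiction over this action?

1

The Superior Court of Vardora:
  (a) The plaintiff resides in Brymarsh, which is not Ravria. Satisfied.
  (b) Every defendant has filed written consent, so one alternative holds. Satisfied.
  (c) The claim is a tort claim, not an employment claim, which satisfies one of the alternatives. Condition met.
  (d) Esparza Fabrication has its principal place of business in Vardora, so one alternative holds. Satisfied.
  → Every requirement is satisfied — jurisdiction.
The Rholey Regional Court:
  (a) The claim does not concern real property. But every defendant has filed written consent, and the 'unless' clause therefore excuses the requirement. Satisfied.
  (b) The corporate defendant(s) have their principal place of business in Brymarsh, Vardora, not Cashaven. Not satisfied.
  (c) The operative events occurred in Rholey. Met.
  (d) The plaintiff resides in Brymarsh, which is not Cashaven — that alternative is enough. Met.
  (e) Every defendant has filed written consent — that alternative is enough. Condition met.
  → At least one condition fails; no jurisdiction.
Courts with jurisdiction: the Superior Court of Vardora — 1 in total.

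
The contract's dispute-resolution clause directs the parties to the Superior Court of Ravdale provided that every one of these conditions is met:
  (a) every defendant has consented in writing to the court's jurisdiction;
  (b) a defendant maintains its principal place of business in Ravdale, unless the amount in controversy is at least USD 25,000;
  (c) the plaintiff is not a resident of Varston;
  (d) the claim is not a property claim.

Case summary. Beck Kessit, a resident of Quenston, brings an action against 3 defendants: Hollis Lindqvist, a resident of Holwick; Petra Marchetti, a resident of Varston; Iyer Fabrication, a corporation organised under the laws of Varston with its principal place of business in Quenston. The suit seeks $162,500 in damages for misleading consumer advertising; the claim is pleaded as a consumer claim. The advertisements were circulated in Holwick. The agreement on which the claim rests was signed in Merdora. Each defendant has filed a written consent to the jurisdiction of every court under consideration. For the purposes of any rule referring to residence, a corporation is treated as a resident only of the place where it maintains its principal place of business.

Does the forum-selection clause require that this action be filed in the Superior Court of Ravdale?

Yes

The Superior Court of Ravdale:
  (a) Every defendant has filed written consent. Met.
  (b) The corporate defendant(s) have their principal place of business in Quenston, not Ravdale. The proviso rescues it, though: the amount in controversy is $162,500, which meets the $25,000 floor. Condition met.
  (c) The plaintiff resides in Quenston, which is not Varston. Met.
  (d) The claim is a consumer claim, not a property claim. Condition met.
  → The clause applies.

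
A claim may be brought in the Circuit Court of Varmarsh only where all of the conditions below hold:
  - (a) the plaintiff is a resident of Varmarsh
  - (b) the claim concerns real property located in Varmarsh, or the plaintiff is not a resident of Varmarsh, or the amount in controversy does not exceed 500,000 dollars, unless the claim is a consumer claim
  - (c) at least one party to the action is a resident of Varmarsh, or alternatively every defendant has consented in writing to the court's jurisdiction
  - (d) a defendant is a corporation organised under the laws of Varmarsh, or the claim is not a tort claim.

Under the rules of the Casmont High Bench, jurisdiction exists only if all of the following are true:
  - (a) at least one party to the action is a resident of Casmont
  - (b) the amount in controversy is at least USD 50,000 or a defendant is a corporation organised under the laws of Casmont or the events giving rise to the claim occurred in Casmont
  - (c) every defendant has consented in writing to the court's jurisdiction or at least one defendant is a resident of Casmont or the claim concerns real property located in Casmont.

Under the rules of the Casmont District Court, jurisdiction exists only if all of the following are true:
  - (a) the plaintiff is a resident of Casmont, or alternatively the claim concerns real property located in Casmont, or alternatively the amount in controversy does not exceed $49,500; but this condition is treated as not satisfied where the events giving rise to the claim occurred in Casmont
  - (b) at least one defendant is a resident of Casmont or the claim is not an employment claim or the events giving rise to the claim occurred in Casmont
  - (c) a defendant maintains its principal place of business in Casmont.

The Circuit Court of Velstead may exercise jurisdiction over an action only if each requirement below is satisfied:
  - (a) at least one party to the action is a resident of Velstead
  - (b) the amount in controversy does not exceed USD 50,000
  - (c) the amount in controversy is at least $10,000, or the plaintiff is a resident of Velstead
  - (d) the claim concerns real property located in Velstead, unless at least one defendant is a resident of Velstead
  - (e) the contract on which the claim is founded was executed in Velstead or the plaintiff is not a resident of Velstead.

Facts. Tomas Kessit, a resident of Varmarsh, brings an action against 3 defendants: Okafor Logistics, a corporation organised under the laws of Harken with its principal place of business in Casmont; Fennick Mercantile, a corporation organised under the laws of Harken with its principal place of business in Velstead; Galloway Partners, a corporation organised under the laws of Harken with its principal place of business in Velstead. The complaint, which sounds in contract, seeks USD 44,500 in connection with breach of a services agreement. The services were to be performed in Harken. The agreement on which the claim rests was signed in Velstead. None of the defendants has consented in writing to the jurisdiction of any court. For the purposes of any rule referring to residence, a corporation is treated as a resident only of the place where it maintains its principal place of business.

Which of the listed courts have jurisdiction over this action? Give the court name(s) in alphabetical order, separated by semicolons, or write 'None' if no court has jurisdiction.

the Casmont District Court; the Circuit Court of Varmarsh; the Circuit Court of Velstead

The Circuit Court of Varmarsh:
  (a) The plaintiff resides in Varmarsh. Satisfied.
  (b) The amount in controversy is $44,500, within the USD 500,000 ceiling, which satisfies one of the alternatives. Met.
  (c) Tomas Kessit resides in Varmarsh — that alternative is enough. Condition met.
  (d) The claim is a contract claim, not a tort claim, which satisfies one of the alternatives. Satisfied.
  → The court has jurisdiction.
The Casmont High Bench:
  (a) Okafor Logistics resides in Casmont. Satisfied.
  (b) The amount in controversy is 44,500 dollars, below the $50,000 floor; the corporate defendant(s) are organised in Harken, not Casmont; the operative events occurred in Harken, not Casmont — no alternative holds. Condition not met.
  (c) Okafor Logistics resides in Casmont, so one alternative holds. Satisfied.
  → At least one condition fails; no jurisdiction.
The Casmont District Court:
  (a) The amount in controversy is $44,500, within the USD 49,500 ceiling, so one alternative holds. And the carve-out is inapplicable — the operative events occurred in Harken, not Casmont. Met.
  (b) Okafor Logistics resides in Casmont, so one alternative holds. Condition met.
  (c) Okafor Logistics has its principal place of business in Casmont. Satisfied.
  → The court has jurisdiction.
The Circuit Court of Velstead:
  (a) Fennick Mercantile resides in Velstead. Condition met.
  (b) The amount in controversy is $44,500, within the $50,000 ceiling. Satisfied.
  (c) The amount in controversy is 44,500 dollars, which meets the 10,000 dollars floor, so this disjunct is met. Satisfied.
  (d) The claim does not concern real property. But Fennick Mercantile resides in Velstead, and the 'unless' clause therefore excuses the requirement. Met.
  (e) The contract was executed in Velstead, so this disjunct is met. Satisfied.
  → Jurisdiction lies.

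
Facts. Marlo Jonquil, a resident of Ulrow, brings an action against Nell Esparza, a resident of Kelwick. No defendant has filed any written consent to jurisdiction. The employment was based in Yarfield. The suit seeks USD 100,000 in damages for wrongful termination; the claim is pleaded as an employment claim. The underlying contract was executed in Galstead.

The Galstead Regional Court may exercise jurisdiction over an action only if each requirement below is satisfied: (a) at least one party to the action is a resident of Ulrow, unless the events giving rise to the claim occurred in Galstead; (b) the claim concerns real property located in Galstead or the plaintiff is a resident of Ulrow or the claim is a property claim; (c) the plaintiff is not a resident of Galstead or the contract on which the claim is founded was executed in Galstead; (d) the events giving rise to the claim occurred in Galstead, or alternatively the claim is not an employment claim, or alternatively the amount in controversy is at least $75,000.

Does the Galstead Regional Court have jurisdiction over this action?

The Galstead Regional Court:
  (a) Marlo Jonquil resides in Ulrow. Satisfied.
  (b) The plaintiff resides in Ulrow, so this disjunct is met. Condition met.
  (c) The plaintiff resides in Ulrow, which is not Galstead, so one alternative holds. Met.
  (d) The amount in controversy is USD 100,000, which meets the 75,000 dollars floor, which satisfies one of the alternatives. Satisfied.
  → All conditions met; jurisdiction exists.

Yes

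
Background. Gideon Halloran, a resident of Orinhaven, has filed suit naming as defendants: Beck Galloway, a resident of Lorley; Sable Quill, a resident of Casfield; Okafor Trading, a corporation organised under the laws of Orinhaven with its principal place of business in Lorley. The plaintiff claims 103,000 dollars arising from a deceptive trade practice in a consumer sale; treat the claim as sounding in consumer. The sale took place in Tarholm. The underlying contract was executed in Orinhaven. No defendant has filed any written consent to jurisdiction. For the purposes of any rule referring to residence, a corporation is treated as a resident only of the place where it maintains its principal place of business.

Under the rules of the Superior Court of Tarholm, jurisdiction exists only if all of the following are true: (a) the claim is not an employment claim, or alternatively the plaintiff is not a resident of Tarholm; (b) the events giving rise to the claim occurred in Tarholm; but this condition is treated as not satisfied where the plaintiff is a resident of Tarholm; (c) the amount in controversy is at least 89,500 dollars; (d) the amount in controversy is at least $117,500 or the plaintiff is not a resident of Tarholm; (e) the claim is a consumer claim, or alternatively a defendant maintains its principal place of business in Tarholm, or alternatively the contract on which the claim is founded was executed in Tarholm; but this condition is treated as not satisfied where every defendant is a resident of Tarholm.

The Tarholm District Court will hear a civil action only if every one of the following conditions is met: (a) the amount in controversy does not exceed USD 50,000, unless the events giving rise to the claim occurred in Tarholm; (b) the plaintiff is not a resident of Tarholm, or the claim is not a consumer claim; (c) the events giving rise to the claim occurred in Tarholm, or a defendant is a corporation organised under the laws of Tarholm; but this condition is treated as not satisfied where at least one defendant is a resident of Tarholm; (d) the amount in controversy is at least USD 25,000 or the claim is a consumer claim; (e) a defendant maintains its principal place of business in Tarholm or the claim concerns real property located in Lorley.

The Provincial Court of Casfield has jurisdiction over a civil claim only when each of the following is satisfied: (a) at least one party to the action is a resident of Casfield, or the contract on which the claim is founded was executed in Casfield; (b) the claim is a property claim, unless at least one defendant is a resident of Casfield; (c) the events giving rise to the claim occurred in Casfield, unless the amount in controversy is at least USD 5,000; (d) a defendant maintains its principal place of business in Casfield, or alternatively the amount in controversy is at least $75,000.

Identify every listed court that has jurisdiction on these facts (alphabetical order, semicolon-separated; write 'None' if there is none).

the Provincial Court of Casfield; the Superior Court of Tarholm

The Superior Court of Tarholm:
  (a) The claim is a consumer claim, not an employment claim, so this disjunct is met. Condition met.
  (b) The operative events occurred in Tarholm. The carve-out does not apply: the plaintiff resides in Orinhaven, not Tarholm. Met.
  (c) The amount in controversy is USD 103,000, which meets the 89,500 dollars floor. Condition met.
  (d) The plaintiff resides in Orinhaven, which is not Tarholm, which satisfies one of the alternatives. Met.
  (e) The claim is a consumer claim — that alternative is enough. The carve-out does not apply: the defendants reside as follows — Beck Galloway in Lorley, Sable Quill in Casfield, Okafor Trading in Lorley — not all in Tarholm. Met.
  → The court has jurisdiction.
The Tarholm District Court:
  (a) The amount in controversy is USD 103,000, above the 50,000 dollars ceiling. But the operative events occurred in Tarholm, and the 'unless' clause therefore excuses the requirement. Satisfied.
  (b) The plaintiff resides in Orinhaven, which is not Tarholm, so this disjunct is met. Satisfied.
  (c) The operative events occurred in Tarholm, so this disjunct is met. The carve-out does not apply: no defendant resides in Tarholm (they reside in Lorley, Casfield, Lorley). Condition met.
  (d) The amount in controversy is 103,000 dollars, which meets the $25,000 floor — that alternative is enough. Condition met.
  (e) The corporate defendant(s) have their principal place of business in Lorley, not Tarholm; the claim does not concern real property — every alternative fails. Fails.
  → Not every requirement is met — no jurisdiction.
The Provincial Court of Casfield:
  (a) Sable Quill resides in Casfield — that alternative is enough. Satisfied.
  (b) The claim is a consumer claim, not a property claim. The proviso rescues it, though: Sable Quill resides in Casfield. Satisfied.
  (c) The operative events occurred in Tarholm, not Casfield. The proviso rescues it, though: the amount in controversy is 103,000 dollars, which meets the $5,000 floor. Satisfied.
  (d) The amount in controversy is 103,000 dollars, which meets the 75,000 dollars floor — that alternative is enough. Satisfied.
  → The court has jurisdiction.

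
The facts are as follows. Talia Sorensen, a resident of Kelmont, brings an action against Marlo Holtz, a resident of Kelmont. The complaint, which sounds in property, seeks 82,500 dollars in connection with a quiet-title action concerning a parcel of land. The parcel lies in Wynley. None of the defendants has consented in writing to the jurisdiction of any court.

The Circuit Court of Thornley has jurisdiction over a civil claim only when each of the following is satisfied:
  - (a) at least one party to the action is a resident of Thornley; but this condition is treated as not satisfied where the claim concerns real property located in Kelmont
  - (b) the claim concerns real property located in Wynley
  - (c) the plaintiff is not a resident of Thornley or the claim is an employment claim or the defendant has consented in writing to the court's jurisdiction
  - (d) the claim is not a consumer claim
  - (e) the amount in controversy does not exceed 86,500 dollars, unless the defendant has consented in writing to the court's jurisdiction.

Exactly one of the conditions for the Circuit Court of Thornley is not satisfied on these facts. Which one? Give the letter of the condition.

The Circuit Court of Thornley:
  (a) No party resides in Thornley. Not satisfied.
  (b) The property lies in Wynley. Met.
  (c) The plaintiff resides in Kelmont, which is not Thornley, so this disjunct is met. Met.
  (d) The claim is a property claim, not a consumer claim. Satisfied.
  (e) The amount in controversy is $82,500, within the $86,500 ceiling. Met.
Only condition (a) fails.

(a)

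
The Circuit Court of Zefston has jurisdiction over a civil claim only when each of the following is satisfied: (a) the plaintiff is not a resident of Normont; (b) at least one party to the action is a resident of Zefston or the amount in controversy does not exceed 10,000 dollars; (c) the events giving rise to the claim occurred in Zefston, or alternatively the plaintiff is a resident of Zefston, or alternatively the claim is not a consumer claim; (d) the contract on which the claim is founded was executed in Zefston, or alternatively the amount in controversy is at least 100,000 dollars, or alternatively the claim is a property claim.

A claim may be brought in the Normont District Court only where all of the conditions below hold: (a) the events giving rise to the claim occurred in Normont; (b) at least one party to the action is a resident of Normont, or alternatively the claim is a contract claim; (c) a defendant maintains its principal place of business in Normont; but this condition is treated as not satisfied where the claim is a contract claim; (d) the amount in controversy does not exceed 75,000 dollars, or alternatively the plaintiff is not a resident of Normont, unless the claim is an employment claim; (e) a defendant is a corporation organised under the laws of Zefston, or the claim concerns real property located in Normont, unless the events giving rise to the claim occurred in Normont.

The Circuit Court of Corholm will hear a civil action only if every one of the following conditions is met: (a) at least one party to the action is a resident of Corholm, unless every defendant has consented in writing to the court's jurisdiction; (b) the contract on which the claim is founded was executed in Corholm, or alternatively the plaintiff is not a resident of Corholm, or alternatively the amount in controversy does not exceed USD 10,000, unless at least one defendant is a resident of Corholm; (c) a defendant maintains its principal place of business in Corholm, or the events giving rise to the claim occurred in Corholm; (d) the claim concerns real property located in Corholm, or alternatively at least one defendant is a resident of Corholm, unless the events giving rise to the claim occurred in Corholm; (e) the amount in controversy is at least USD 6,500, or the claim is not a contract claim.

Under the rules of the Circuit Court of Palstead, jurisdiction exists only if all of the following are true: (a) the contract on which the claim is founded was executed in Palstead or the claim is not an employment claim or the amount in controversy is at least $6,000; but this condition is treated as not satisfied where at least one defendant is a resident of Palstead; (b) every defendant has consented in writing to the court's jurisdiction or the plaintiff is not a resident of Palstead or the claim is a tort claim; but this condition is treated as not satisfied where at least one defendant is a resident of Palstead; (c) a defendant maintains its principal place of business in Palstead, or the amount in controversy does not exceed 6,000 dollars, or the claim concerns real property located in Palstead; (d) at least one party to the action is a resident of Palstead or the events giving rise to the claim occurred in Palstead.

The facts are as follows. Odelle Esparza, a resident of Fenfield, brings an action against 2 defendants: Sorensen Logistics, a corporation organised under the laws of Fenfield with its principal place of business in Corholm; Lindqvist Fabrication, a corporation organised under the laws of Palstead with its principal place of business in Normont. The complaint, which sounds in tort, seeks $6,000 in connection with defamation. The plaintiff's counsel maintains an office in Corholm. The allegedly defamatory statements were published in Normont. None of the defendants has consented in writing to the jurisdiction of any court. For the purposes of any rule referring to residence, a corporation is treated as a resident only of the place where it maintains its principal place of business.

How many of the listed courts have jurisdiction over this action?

The Circuit Court of Zefston:
  (a) The plaintiff resides in Fenfield, which is not Normont. Condition met.
  (b) The amount in controversy is $6,000, within the 10,000 dollars ceiling, so one alternative holds. Satisfied.
  (c) The claim is a tort claim, not a consumer claim, which satisfies one of the alternatives. Satisfied.
  (d) No contract (and hence no place of execution) is alleged; the amount in controversy is USD 6,000, below the 100,000 dollars floor; the claim is a tort claim, not a property claim — no alternative holds. Fails.
  → The court lacks jurisdiction.
The Normont District Court:
  (a) The operative events occurred in Normont. Condition met.
  (b) Lindqvist Fabrication resides in Normont, so one alternative holds. Condition met.
  (c) Lindqvist Fabrication has its principal place of business in Normont. The exception is not triggered, since the claim is a tort claim, not a contract claim. Condition met.
  (d) The amount in controversy is USD 6,000, within the $75,000 ceiling, which satisfies one of the alternatives. Satisfied.
  (e) The corporate defendant(s) are organised in Fenfield, Palstead, not Zefston; the claim does not concern real property — no alternative holds. The proviso rescues it, though: the operative events occurred in Normont. Met.
  → Every requirement is satisfied — jurisdiction.
The Circuit Court of Corholm:
  (a) Sorensen Logistics resides in Corholm. Satisfied.
  (b) The plaintiff resides in Fenfield, which is not Corholm, which satisfies one of the alternatives. Satisfied.
  (c) Sorensen Logistics has its principal place of business in Corholm — that alternative is enough. Satisfied.
  (d) Sorensen Logistics resides in Corholm, so one alternative holds. Met.
  (e) The claim is a tort claim, not a contract claim, so one alternative holds. Condition met.
  → All conditions met; jurisdiction exists.
The Circuit Court of Palstead:
  (a) The claim is a tort claim, not an employment claim, so this disjunct is met. And the carve-out is inapplicable — no defendant resides in Palstead (they reside in Corholm, Normont). Met.
  (b) The plaintiff resides in Fenfield, which is not Palstead, which satisfies one of the alternatives. And the carve-out is inapplicable — no defendant resides in Palstead (they reside in Corholm, Normont). Condition met.
  (c) The amount in controversy is USD 6,000, within the $6,000 ceiling, so one alternative holds. Condition met.
  (d) No party resides in Palstead; the operative events occurred in Normont, not Palstead — none of the alternatives is met. Condition not met.
  → Not every requirement is met — no jurisdiction.
Courts with jurisdiction: the Normont District Court, the Circuit Court of Corholm — 2 in total.

2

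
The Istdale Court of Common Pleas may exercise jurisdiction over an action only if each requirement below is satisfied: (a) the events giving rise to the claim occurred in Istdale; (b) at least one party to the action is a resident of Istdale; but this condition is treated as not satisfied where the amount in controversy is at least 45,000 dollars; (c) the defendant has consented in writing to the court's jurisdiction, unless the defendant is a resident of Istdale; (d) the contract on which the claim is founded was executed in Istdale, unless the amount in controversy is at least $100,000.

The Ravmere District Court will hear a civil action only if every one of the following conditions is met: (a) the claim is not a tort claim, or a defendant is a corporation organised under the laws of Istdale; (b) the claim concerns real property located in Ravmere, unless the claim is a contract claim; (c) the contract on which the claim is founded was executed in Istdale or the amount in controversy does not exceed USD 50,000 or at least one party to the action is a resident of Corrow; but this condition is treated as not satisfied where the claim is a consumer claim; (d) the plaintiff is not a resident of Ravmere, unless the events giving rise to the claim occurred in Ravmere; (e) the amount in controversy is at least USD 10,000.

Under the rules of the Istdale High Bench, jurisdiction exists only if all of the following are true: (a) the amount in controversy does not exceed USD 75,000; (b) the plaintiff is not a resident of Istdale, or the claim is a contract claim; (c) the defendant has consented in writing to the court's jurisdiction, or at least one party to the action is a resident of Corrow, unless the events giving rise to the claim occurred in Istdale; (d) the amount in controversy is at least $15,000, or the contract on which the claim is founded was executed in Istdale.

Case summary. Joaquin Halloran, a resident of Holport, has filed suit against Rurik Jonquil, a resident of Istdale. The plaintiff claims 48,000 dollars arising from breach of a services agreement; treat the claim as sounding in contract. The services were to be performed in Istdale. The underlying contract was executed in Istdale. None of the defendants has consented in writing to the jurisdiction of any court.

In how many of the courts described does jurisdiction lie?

The Istdale Court of Common Pleas:
  (a) The operative events occurred in Istdale. Satisfied.
  (b) Rurik Jonquil resides in Istdale. But the carve-out bites: the amount in controversy is 48,000 dollars, which meets the USD 45,000 floor. Not satisfied.
  (c) No such written consent has been filed. However, the defendant resides in Istdale, so the 'unless' proviso supplies this condition. Condition met.
  (d) The contract was executed in Istdale. Condition met.
  → The court lacks jurisdiction.
The Ravmere District Court:
  (a) The claim is a contract claim, not a tort claim, which satisfies one of the alternatives. Satisfied.
  (b) The claim does not concern real property. However, the claim is a contract claim, so the 'unless' proviso supplies this condition. Condition met.
  (c) The contract was executed in Istdale — that alternative is enough. The exception is not triggered, since the claim is a contract claim, not a consumer claim. Satisfied.
  (d) The plaintiff resides in Holport, which is not Ravmere. Satisfied.
  (e) The amount in controversy is USD 48,000, which meets the 10,000 dollars floor. Met.
  → Jurisdiction lies.
The Istdale High Bench:
  (a) The amount in controversy is $48,000, within the 75,000 dollars ceiling. Satisfied.
  (b) The plaintiff resides in Holport, which is not Istdale, which satisfies one of the alternatives. Condition met.
  (c) No such written consent has been filed; no party resides in Corrow — no alternative holds. The proviso rescues it, though: the operative events occurred in Istdale. Satisfied.
  (d) The amount in controversy is USD 48,000, which meets the USD 15,000 floor, which satisfies one of the alternatives. Condition met.
  → All conditions met; jurisdiction exists.
Courts with jurisdiction: the Ravmere District Court, the Istdale High Bench — 2 in total.

2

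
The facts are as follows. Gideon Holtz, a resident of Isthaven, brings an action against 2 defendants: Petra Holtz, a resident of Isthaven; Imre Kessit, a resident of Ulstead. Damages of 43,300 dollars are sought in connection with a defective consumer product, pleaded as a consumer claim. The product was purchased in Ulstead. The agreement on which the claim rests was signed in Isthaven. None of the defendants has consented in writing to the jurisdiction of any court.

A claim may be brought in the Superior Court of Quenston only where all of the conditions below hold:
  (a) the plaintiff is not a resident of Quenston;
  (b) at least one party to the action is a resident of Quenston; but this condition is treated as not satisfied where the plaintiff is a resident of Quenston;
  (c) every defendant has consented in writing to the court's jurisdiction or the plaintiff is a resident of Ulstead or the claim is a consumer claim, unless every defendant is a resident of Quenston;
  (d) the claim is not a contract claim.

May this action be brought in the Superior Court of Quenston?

The Superior Court of Quenston:
  (a) The plaintiff resides in Isthaven, which is not Quenston. Satisfied.
  (b) No party resides in Quenston. Not met.
  (c) The claim is a consumer claim, so this disjunct is met. Condition met.
  (d) The claim is a consumer claim, not a contract claim. Met.
  → No jurisdiction.

No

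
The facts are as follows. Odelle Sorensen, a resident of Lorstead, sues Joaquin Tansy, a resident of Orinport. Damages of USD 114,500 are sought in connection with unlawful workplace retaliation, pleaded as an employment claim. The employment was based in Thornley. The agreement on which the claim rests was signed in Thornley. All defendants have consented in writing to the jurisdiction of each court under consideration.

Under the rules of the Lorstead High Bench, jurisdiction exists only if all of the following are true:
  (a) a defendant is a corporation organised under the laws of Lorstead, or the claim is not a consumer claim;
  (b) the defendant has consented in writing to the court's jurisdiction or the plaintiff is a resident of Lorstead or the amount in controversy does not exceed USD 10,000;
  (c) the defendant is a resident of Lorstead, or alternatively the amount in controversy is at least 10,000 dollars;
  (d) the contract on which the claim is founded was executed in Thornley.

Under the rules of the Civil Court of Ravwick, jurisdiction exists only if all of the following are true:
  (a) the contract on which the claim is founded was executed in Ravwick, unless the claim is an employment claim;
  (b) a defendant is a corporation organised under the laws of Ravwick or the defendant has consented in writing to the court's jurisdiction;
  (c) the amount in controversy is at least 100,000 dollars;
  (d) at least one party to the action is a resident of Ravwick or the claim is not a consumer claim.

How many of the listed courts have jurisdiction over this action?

The Lorstead High Bench:
  (a) The claim is an employment claim, not a consumer claim, which satisfies one of the alternatives. Satisfied.
  (b) Every defendant has filed written consent — that alternative is enough. Met.
  (c) The amount in controversy is 114,500 dollars, which meets the USD 10,000 floor, so this disjunct is met. Satisfied.
  (d) The contract was executed in Thornley. Met.
  → All conditions met; jurisdiction exists.
The Civil Court of Ravwick:
  (a) The contract was executed in Thornley, not Ravwick. But the claim is an employment claim, and the 'unless' clause therefore excuses the requirement. Met.
  (b) Every defendant has filed written consent — that alternative is enough. Satisfied.
  (c) The amount in controversy is USD 114,500, which meets the 100,000 dollars floor. Condition met.
  (d) The claim is an employment claim, not a consumer claim, so one alternative holds. Condition met.
  → Every requirement is satisfied — jurisdiction.
Courts with jurisdiction: the Lorstead High Bench, the Civil Court of Ravwick — 2 in total.

2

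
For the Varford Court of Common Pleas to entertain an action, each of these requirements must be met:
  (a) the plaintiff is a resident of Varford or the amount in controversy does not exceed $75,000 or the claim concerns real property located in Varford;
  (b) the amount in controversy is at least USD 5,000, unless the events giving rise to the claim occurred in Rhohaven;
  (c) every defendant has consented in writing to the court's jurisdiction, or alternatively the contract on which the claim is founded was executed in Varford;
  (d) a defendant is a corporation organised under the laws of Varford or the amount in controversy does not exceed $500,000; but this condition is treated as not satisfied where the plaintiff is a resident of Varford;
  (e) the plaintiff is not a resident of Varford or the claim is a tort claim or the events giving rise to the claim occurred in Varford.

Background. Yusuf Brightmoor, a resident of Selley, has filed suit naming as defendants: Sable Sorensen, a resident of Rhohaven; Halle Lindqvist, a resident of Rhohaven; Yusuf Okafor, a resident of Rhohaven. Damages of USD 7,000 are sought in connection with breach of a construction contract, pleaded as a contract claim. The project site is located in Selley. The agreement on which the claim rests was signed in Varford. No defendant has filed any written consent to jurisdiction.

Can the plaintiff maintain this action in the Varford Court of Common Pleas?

The Varford Court of Common Pleas:
  (a) The amount in controversy is 7,000 dollars, within the 75,000 dollars ceiling, so this disjunct is met. Met.
  (b) The amount in controversy is USD 7,000, which meets the $5,000 floor. Condition met.
  (c) The contract was executed in Varford, so this disjunct is met. Met.
  (d) The amount in controversy is $7,000, within the 500,000 dollars ceiling, so this disjunct is met. The exception is not triggered, since the plaintiff resides in Selley, not Varford. Condition met.
  (e) The plaintiff resides in Selley, which is not Varford — that alternative is enough. Condition met.
  → Every requirement is satisfied — jurisdiction.

Yes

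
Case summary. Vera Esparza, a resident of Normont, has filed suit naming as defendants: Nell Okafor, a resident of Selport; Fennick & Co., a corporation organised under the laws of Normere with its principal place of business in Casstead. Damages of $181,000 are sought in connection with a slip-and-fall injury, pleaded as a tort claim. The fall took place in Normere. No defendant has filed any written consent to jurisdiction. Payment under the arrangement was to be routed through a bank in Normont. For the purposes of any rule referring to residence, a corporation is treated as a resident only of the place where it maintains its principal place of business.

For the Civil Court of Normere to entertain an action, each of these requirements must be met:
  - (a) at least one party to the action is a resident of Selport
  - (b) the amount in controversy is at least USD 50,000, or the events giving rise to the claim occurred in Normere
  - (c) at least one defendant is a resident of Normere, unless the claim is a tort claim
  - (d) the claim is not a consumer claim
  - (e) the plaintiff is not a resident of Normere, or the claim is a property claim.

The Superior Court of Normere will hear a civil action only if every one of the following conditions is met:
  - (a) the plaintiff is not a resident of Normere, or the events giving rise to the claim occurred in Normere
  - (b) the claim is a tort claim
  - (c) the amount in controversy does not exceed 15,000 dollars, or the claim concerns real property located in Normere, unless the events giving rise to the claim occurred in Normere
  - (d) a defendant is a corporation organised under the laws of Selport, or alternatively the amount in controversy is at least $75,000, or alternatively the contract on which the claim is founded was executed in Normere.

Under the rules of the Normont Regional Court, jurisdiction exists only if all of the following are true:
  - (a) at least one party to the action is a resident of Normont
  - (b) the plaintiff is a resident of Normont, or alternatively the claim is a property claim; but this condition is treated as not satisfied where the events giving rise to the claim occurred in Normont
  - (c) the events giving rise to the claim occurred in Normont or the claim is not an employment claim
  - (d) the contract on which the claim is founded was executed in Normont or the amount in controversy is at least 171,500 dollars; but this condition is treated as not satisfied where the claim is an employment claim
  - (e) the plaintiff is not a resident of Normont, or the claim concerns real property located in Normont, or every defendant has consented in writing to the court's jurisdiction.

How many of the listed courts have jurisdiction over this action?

The Civil Court of Normere:
  (a) Nell Okafor resides in Selport. Condition met.
  (b) The amount in controversy is USD 181,000, which meets the USD 50,000 floor, which satisfies one of the alternatives. Satisfied.
  (c) No defendant resides in Normere (they reside in Selport, Casstead). But the claim is a tort claim, and the 'unless' clause therefore excuses the requirement. Met.
  (d) The claim is a tort claim, not a consumer claim. Condition met.
  (e) The plaintiff resides in Normont, which is not Normere, so this disjunct is met. Satisfied.
  → The court has jurisdiction.
The Superior Court of Normere:
  (a) The plaintiff resides in Normont, which is not Normere, so this disjunct is met. Satisfied.
  (b) The claim is a tort claim. Met.
  (c) The amount in controversy is $181,000, above the USD 15,000 ceiling; the claim does not concern real property — every alternative fails. But the operative events occurred in Normere, and the 'unless' clause therefore excuses the requirement. Satisfied.
  (d) The amount in controversy is 181,000 dollars, which meets the $75,000 floor — that alternative is enough. Condition met.
  → Every requirement is satisfied — jurisdiction.
The Normont Regional Court:
  (a) Vera Esparza resides in Normont. Condition met.
  (b) The plaintiff resides in Normont, so this disjunct is met. The exception is not triggered, since the operative events occurred in Normere, not Normont. Condition met.
  (c) The claim is a tort claim, not an employment claim — that alternative is enough. Met.
  (d) The amount in controversy is $181,000, which meets the 171,500 dollars floor, which satisfies one of the alternatives. The exception is not triggered, since the claim is a tort claim, not an employment claim. Satisfied.
  (e) The plaintiff resides in Normont; the claim does not concern real property; no such written consent has been filed — none of the alternatives is met. Not satisfied.
  → No jurisdiction.
Courts with jurisdiction: the Civil Court of Normere, the Superior Court of Normere — 2 in total.

2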